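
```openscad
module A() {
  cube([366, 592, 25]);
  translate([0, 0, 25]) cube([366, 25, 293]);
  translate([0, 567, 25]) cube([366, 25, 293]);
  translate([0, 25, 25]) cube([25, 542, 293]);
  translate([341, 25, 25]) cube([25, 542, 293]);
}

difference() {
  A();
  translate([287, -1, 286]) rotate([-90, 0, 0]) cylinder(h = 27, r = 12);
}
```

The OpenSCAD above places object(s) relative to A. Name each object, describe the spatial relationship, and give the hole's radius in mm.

A is an open box. The open box has a circular hole through its front wall. The hole's radius is 12 mm.

The subtracted cylinder has r = 12 mm.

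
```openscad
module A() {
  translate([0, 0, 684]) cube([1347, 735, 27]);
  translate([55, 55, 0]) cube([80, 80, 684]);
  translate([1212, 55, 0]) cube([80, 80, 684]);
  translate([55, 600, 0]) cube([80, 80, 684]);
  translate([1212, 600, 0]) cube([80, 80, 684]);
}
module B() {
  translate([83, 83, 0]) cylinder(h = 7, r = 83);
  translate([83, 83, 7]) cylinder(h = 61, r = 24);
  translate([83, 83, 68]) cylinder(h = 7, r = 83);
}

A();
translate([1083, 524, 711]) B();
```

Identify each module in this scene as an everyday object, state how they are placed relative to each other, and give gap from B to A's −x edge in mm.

The spool's min-x is at 1083; the table's min-x is 0; gap = 1083 mm.

A is a table. B is a spool. The spool is on top of the table. The gap from the spool to the table's −x edge is 1083 mm.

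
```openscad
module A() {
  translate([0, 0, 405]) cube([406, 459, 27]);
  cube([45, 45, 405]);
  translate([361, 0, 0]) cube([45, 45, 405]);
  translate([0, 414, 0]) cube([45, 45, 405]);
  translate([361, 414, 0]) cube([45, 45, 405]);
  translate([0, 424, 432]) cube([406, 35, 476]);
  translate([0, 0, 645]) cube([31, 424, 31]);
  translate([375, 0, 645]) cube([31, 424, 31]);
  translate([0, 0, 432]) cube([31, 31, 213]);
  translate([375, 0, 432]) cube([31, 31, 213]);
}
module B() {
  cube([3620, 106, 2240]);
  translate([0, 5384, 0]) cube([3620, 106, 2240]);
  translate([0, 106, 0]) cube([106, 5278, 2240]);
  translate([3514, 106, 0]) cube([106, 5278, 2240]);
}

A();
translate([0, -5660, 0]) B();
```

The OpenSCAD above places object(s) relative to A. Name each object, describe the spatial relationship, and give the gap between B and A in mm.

A is a chair. B is a house frame. The house frame is on the floor beside the chair on its −y side. The gap between the house frame and the chair is 170 mm.

The house frame's nearest face is 170 mm from the chair's −y face.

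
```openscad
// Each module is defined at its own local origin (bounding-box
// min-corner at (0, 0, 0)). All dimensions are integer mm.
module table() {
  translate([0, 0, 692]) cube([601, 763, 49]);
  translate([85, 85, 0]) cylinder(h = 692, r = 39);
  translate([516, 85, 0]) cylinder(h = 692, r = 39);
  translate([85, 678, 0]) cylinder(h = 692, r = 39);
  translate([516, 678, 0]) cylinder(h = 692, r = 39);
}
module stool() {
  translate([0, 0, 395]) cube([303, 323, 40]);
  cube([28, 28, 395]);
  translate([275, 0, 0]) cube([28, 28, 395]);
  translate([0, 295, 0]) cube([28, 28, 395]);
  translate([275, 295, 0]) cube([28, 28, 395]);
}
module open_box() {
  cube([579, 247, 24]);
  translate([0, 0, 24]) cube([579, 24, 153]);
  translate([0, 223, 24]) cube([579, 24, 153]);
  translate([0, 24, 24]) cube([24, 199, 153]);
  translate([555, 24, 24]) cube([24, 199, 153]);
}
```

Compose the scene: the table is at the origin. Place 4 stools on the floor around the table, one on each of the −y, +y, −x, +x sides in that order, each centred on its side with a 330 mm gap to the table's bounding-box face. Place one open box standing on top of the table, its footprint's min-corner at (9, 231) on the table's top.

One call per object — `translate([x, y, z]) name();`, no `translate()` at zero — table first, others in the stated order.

table();
translate([149, -653, 0]) stool();
translate([149, 1093, 0]) stool();
translate([-633, 220, 0]) stool();
translate([931, 220, 0]) stool();
translate([9, 231, 741]) open_box();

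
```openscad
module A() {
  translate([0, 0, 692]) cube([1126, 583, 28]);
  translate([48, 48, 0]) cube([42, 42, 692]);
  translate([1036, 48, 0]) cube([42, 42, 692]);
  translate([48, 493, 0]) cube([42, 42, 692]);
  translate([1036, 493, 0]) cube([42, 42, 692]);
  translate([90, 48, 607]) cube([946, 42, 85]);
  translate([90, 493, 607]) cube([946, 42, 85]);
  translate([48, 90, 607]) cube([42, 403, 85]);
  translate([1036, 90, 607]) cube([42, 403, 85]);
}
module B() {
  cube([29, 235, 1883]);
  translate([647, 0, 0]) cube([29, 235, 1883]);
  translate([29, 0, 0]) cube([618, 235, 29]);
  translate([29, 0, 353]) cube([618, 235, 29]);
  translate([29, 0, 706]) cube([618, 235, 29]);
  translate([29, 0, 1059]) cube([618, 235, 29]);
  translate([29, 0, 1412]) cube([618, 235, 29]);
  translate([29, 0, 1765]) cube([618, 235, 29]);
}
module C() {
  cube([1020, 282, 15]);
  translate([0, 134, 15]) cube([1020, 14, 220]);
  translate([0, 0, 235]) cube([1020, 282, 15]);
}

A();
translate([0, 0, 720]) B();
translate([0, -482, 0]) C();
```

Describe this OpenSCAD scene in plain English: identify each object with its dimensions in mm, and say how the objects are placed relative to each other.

A is a table: top 1126 mm (x) × 583 mm (y), 28 mm thick, upper face at z = 720 mm, on four 42×42 mm square legs, each inset 48 mm from the nearest pair of top edges, running from z = 0 to the bottom of the top. Four apron rails, 42 mm thick and 85 mm tall, run between adjacent legs with their top edges flush with the underside of the top and their outer faces flush with the legs' outer faces.

B is a bookshelf 676 mm wide overall, 235 mm deep and 1883 mm tall. The two sides are 29 mm thick vertical panels. 6 horizontal shelves of 29 mm thickness span between the inner faces of the sides; the lowest shelf sits on the floor and shelves are stacked with a clear vertical gap of 324 mm between each pair.

C is an I-beam lying along x, 1020 mm long. Overall section height 250 mm. Two flanges 282 mm wide (y) and 15 mm thick, one on the floor and one at the top; a web 14 mm thick runs between them, centred on the flange width.

The bookshelf is on top of the table. The I-beam is on the floor beside the table on its −y side.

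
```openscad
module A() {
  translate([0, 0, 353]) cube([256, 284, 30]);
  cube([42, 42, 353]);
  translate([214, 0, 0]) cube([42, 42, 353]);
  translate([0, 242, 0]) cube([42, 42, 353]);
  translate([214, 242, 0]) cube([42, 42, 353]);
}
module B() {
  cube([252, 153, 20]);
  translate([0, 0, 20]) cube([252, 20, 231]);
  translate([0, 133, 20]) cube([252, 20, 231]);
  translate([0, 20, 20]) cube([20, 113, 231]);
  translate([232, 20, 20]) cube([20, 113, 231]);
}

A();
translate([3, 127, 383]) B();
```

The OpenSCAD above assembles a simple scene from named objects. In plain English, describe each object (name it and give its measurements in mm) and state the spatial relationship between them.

A is a simple wooden stool: a rectangular seat 256 mm (x) by 284 mm (y), 30 mm thick, top face at z = 383 mm, on four square legs, each 42×42 mm in cross-section. The legs rest on z = 0, each flush with a corner of the seat.

B is an open-topped rectangular box: outside dimensions 252×153×251 mm, with a uniform wall and base thickness of 20 mm. The base is a full 252×153 slab on the floor; four walls sit on top of the base. The front and back walls (the −y and +y sides) span the full width; the two side walls fit between them.

The open box is on top of the stool.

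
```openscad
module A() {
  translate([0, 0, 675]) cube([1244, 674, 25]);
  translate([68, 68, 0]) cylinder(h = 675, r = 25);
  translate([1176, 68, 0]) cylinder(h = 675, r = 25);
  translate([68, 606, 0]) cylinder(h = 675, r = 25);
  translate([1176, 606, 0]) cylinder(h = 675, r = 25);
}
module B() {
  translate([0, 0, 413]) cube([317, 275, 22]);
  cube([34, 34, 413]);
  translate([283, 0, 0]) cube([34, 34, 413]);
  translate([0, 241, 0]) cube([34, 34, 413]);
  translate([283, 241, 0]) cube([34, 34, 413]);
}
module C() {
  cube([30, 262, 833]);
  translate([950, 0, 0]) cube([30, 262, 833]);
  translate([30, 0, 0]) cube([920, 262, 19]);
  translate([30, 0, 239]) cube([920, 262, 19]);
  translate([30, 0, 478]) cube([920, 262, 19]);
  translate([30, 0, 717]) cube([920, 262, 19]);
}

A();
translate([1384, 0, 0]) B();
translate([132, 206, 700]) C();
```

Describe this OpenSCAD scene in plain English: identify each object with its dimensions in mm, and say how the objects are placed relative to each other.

A is a table: top 1244 mm (x) × 674 mm (y), 25 mm thick, upper face at z = 700 mm, on four round legs of 50 mm diameter, each leg's bounding box inset 43 mm from the nearest pair of top edges, running from z = 0 to the bottom of the top.

B is a simple wooden stool: a rectangular seat 317 mm (x) by 275 mm (y), 22 mm thick, top face at z = 435 mm, on four square legs, each 34×34 mm in cross-section. The legs rest on z = 0, each flush with a corner of the seat.

C is a bookshelf 980 mm wide overall, 262 mm deep and 833 mm tall. The two sides are 30 mm thick vertical panels. 4 horizontal shelves of 19 mm thickness span between the inner faces of the sides; the lowest shelf sits on the floor and shelves are stacked with a clear vertical gap of 220 mm between each pair.

The stool is on the floor beside the table on its +x side. The bookshelf is on top of the table, centred.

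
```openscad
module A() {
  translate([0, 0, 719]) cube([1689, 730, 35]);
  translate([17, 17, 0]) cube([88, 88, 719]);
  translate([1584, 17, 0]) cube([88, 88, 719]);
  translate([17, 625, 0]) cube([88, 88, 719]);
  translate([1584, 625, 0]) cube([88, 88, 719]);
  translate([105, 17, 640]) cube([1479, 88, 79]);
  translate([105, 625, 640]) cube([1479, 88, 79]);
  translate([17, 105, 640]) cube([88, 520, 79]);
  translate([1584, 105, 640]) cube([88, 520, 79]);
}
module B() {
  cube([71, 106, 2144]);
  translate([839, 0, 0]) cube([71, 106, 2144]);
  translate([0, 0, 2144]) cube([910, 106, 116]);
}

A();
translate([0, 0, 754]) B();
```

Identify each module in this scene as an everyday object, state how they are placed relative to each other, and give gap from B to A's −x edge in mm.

The door frame's min-x is at 0; the table's min-x is 0; gap = 0 mm.

A is a table. B is a door frame. The door frame is on top of the table. The gap from the door frame to the table's −x edge is 0 mm.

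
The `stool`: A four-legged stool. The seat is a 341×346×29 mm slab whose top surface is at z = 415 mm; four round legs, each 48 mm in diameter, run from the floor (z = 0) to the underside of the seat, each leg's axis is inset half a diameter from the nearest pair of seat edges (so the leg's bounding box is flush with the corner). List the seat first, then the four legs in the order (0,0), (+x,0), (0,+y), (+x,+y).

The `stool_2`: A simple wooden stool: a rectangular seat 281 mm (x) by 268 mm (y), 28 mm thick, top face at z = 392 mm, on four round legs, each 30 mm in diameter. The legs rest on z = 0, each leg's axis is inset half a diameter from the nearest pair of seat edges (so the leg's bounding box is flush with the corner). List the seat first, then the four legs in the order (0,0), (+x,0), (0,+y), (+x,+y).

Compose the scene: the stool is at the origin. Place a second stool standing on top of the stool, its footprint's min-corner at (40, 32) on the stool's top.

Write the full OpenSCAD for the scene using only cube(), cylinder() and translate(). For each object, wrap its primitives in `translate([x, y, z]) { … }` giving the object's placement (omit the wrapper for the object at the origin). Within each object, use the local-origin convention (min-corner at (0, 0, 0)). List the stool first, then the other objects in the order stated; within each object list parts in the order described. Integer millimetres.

translate([0, 0, 386]) cube([341, 346, 29]);
translate([24, 24, 0]) cylinder(h = 386, r = 24);
translate([317, 24, 0]) cylinder(h = 386, r = 24);
translate([24, 322, 0]) cylinder(h = 386, r = 24);
translate([317, 322, 0]) cylinder(h = 386, r = 24);
translate([40, 32, 415]) {
  translate([0, 0, 364]) cube([281, 268, 28]);
  translate([15, 15, 0]) cylinder(h = 364, r = 15);
  translate([266, 15, 0]) cylinder(h = 364, r = 15);
  translate([15, 253, 0]) cylinder(h = 364, r = 15);
  translate([266, 253, 0]) cylinder(h = 364, r = 15);
}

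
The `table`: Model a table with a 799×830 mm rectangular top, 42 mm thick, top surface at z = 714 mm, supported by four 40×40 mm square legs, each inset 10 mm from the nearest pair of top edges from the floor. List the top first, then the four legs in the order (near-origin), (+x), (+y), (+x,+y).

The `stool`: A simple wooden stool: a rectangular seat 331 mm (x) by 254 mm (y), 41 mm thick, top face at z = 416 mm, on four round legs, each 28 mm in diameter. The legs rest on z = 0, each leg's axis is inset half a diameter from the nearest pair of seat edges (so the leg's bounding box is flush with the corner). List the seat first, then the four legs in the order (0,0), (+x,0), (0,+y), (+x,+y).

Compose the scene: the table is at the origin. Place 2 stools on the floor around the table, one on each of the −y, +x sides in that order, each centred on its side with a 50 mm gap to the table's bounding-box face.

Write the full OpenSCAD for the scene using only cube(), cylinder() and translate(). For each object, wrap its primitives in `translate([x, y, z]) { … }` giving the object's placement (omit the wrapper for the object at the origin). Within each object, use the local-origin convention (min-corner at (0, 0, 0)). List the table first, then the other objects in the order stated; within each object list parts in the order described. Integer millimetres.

translate([0, 0, 672]) cube([799, 830, 42]);
translate([10, 10, 0]) cube([40, 40, 672]);
translate([749, 10, 0]) cube([40, 40, 672]);
translate([10, 780, 0]) cube([40, 40, 672]);
translate([749, 780, 0]) cube([40, 40, 672]);
translate([234, -304, 0]) {
  translate([0, 0, 375]) cube([331, 254, 41]);
  translate([14, 14, 0]) cylinder(h = 375, r = 14);
  translate([317, 14, 0]) cylinder(h = 375, r = 14);
  translate([14, 240, 0]) cylinder(h = 375, r = 14);
  translate([317, 240, 0]) cylinder(h = 375, r = 14);
}
translate([849, 288, 0]) {
  translate([0, 0, 375]) cube([331, 254, 41]);
  translate([14, 14, 0]) cylinder(h = 375, r = 14);
  translate([317, 14, 0]) cylinder(h = 375, r = 14);
  translate([14, 240, 0]) cylinder(h = 375, r = 14);
  translate([317, 240, 0]) cylinder(h = 375, r = 14);
}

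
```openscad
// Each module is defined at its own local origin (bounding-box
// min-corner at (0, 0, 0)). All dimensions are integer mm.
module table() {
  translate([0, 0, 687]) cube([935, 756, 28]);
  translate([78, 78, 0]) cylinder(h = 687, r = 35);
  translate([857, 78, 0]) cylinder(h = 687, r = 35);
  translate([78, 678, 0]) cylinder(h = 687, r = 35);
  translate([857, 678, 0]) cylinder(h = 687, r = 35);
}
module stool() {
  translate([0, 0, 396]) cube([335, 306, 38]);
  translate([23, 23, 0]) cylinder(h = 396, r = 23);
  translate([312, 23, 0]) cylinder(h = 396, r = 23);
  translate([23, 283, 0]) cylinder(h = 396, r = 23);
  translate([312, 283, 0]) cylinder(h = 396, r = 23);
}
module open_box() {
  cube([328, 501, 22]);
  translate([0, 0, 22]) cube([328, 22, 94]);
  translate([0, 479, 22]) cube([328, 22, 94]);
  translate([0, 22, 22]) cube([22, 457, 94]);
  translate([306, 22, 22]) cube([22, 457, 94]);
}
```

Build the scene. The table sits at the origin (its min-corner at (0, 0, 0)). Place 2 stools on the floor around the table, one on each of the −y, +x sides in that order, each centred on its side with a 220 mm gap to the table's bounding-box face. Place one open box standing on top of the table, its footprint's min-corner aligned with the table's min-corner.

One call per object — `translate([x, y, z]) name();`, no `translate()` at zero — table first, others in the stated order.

table();
translate([300, -526, 0]) stool();
translate([1155, 225, 0]) stool();
translate([0, 0, 715]) open_box();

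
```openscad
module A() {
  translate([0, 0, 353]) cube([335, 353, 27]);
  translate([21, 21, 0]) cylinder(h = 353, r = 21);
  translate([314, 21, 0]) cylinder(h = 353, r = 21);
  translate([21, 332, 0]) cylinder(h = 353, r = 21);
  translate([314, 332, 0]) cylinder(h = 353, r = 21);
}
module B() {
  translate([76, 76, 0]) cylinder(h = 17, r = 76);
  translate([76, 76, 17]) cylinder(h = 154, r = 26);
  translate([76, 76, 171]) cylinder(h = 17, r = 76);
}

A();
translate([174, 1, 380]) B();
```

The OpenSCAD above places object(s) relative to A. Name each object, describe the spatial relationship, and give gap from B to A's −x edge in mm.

The spool's min-x is at 174; the stool's min-x is 0; gap = 174 mm.

A is a stool. B is a spool. The spool is on top of the stool. The gap from the spool to the stool's −x edge is 174 mm.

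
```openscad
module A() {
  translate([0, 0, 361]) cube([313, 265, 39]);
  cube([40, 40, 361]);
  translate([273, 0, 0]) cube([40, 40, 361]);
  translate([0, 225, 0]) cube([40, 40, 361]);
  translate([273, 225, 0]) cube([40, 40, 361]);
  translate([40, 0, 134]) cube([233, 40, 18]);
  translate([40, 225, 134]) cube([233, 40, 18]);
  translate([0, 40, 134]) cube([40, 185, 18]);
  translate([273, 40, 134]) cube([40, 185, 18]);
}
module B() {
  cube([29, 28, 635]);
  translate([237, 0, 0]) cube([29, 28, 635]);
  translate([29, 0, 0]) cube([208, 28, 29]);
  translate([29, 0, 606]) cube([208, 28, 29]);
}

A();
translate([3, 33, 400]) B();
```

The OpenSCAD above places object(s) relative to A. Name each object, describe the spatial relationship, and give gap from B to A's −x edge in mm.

The picture frame's min-x is at 3; the stool's min-x is 0; gap = 3 mm.

A is a stool. B is a picture frame. The picture frame is on top of the stool. The gap from the picture frame to the stool's −x edge is 3 mm.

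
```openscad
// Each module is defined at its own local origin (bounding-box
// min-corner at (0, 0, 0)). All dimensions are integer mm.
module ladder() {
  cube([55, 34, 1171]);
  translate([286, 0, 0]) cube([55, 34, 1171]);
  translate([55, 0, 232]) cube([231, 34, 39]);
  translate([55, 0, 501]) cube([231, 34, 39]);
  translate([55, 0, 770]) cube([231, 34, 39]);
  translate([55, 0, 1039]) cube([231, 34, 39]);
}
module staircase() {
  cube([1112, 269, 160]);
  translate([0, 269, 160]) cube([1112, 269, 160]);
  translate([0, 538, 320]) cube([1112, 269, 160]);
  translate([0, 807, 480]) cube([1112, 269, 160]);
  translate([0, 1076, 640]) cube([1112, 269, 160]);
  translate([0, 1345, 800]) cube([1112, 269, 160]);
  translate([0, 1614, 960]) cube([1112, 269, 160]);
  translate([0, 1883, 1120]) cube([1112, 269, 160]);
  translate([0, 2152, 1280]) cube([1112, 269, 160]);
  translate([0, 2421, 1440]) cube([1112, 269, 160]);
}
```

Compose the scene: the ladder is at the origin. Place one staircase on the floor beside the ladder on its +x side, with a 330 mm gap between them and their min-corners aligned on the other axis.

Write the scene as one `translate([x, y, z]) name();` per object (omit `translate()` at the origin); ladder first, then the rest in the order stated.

ladder();
translate([671, 0, 0]) staircase();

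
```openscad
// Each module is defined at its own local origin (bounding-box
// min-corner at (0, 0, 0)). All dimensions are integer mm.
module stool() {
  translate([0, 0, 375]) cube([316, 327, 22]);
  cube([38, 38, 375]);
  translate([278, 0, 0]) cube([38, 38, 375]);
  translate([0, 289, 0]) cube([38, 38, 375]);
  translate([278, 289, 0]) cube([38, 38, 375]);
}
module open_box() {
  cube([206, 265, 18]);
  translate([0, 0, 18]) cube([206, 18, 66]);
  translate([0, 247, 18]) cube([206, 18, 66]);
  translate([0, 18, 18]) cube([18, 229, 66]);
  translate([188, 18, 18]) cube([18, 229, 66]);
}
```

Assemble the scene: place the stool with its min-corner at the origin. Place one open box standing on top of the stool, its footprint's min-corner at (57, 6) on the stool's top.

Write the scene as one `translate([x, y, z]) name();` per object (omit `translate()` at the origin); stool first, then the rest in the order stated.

stool();
translate([57, 6, 397]) open_box();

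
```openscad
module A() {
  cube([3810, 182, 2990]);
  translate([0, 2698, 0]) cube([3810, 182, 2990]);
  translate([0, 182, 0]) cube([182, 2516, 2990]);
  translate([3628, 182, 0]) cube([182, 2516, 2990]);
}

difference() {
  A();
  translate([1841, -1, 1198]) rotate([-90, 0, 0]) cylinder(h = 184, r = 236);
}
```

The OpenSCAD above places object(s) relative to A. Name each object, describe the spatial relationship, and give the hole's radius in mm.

The subtracted cylinder has r = 236 mm.

A is a house frame. The house frame has a circular hole through its front wall. The hole's radius is 236 mm.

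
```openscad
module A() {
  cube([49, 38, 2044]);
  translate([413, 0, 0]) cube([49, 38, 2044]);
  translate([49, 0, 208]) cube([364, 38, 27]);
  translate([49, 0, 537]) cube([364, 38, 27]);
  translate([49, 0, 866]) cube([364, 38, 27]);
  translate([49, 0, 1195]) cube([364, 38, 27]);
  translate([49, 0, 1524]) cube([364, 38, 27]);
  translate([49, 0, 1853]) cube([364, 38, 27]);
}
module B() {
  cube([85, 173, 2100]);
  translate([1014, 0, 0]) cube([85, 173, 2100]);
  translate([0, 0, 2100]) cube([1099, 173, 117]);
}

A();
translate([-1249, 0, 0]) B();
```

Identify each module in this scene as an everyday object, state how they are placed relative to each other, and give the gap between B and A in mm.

The door frame's nearest face is 150 mm from the ladder's −x face.

A is a ladder. B is a door frame. The door frame is on the floor beside the ladder on its −x side. The gap between the door frame and the ladder is 150 mm.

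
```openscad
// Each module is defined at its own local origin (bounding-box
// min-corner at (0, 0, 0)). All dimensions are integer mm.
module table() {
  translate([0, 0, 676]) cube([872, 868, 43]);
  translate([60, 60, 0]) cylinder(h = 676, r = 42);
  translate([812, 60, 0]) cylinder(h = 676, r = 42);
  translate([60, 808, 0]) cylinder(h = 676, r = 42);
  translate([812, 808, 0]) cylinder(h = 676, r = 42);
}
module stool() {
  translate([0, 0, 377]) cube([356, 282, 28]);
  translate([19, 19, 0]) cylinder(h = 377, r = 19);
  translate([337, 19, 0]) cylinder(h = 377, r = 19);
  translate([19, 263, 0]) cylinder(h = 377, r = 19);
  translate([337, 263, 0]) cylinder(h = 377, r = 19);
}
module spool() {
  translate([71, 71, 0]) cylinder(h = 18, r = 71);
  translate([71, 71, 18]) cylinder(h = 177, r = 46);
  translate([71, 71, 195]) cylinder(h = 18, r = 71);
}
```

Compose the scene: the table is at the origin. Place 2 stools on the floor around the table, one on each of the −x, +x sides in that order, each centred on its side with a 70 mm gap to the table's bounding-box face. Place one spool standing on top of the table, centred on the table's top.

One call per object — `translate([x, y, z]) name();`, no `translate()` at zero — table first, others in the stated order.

table();
translate([-426, 293, 0]) stool();
translate([942, 293, 0]) stool();
translate([365, 363, 719]) spool();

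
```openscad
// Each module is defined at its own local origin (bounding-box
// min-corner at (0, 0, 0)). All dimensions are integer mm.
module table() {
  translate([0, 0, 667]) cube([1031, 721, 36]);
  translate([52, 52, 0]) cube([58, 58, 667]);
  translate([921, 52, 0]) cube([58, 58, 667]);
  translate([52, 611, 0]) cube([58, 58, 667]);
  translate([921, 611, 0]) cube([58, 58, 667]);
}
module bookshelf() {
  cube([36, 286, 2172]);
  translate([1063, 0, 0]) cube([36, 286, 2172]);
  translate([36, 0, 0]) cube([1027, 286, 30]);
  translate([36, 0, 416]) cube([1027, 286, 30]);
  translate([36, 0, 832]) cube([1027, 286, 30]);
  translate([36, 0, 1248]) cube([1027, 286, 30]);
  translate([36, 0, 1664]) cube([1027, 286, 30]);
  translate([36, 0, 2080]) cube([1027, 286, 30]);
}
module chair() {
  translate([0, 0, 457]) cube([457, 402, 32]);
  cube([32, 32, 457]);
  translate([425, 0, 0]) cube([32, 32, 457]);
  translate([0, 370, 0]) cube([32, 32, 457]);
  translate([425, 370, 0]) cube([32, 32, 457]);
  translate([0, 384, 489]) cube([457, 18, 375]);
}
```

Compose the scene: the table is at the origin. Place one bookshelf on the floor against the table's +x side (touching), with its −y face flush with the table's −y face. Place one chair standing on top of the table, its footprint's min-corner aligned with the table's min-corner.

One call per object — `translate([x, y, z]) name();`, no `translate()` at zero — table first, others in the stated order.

table();
translate([1031, 0, 0]) bookshelf();
translate([0, 0, 703]) chair();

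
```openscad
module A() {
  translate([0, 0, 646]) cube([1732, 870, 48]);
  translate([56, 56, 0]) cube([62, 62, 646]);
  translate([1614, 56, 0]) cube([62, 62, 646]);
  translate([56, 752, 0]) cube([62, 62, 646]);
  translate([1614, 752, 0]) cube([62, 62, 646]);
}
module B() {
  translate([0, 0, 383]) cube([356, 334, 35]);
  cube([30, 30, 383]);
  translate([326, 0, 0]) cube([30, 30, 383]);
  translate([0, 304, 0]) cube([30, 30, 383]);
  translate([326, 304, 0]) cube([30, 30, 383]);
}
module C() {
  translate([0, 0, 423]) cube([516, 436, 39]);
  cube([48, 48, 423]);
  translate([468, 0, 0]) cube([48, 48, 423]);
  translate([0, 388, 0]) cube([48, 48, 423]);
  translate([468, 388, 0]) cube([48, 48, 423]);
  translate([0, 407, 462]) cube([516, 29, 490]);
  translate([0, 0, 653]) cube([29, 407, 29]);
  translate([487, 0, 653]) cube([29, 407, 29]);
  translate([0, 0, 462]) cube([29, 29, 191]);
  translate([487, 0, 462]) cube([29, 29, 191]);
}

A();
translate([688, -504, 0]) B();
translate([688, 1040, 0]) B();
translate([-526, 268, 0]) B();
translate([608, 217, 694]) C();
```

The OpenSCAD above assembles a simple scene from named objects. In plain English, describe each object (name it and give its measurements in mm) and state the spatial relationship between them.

A is a table with a 1732×870 mm rectangular top, 48 mm thick, top surface at z = 694 mm, supported by four 62×62 mm square legs, each inset 56 mm from the nearest pair of top edges, running from the floor.

B is a four-legged stool. The seat is 356×334 mm, 35 mm thick, top at z = 418 mm. It stands on four square legs, each 30×30 mm in cross-section, from z = 0 to the seat underside, each flush with a corner of the seat.

C is a chair: 516×436 mm seat, 39 mm thick, top at z = 462 mm, on four 48 mm square corner legs flush with the seat edges. A 29 mm thick backrest slab spans the full seat width, extending 490 mm above the seat top, its back face flush with the seat's +y edge. Two armrests of 29×29 mm section run along each side from the seat's front edge to the front of the backrest, top faces 220 mm above the seat top and outer faces flush with the seat's x-edges; a 29×29 mm post under the front of each armrest stands on the seat at the front corner.

Three stools sit around the table at the −y, +y, −x sides. The chair is on top of the table, centred.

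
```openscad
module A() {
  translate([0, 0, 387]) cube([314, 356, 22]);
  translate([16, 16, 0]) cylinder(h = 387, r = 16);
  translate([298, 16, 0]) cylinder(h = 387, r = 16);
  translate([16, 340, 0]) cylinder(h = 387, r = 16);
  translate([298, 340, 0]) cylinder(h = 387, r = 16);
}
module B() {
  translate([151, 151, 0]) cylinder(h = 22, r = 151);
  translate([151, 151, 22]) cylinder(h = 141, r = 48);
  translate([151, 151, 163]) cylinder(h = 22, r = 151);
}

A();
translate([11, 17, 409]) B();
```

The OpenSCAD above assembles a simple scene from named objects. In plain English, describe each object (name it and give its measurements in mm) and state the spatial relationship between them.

A is a simple wooden stool: a rectangular seat 314 mm (x) by 356 mm (y), 22 mm thick, top face at z = 409 mm, on four round legs, each 32 mm in diameter. The legs rest on z = 0, each leg's axis is inset half a diameter from the nearest pair of seat edges (so the leg's bounding box is flush with the corner).

B is a spool: two coaxial disc flanges of radius 151 mm and thickness 22 mm, joined by a core cylinder of radius 48 mm and height 141 mm. The lower flange rests on z = 0 and the three cylinders share a vertical axis.

The spool is on top of the stool.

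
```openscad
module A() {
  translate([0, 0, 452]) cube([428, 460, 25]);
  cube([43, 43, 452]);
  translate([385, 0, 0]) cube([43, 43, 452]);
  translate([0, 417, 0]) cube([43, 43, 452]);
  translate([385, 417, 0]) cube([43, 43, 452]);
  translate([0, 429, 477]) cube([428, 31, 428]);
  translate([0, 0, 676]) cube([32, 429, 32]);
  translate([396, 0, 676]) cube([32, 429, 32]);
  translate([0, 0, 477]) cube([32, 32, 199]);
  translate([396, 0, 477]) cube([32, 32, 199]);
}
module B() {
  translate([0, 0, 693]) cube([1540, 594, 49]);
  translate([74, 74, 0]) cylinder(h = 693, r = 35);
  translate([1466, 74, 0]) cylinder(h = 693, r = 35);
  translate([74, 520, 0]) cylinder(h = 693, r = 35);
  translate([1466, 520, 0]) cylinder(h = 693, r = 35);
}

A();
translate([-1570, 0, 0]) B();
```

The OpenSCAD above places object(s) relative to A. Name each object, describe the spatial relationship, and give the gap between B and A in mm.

A is a chair. B is a table. The table is on the floor beside the chair on its −x side. The gap between the table and the chair is 30 mm.

The table's nearest face is 30 mm from the chair's −x face.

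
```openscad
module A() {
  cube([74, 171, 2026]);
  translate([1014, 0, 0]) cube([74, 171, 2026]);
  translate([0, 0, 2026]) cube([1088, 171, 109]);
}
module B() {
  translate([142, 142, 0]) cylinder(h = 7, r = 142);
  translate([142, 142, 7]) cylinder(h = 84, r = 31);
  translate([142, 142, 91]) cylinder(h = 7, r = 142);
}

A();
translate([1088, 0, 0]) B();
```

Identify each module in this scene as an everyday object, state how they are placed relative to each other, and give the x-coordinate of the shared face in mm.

A is a door frame. B is a spool. The spool is against the door frame's +x side, with their −y faces flush. The x-coordinate of the shared face is 1088 mm.

The door frame's +x face and the spool's −x face are both at x = 1088 mm.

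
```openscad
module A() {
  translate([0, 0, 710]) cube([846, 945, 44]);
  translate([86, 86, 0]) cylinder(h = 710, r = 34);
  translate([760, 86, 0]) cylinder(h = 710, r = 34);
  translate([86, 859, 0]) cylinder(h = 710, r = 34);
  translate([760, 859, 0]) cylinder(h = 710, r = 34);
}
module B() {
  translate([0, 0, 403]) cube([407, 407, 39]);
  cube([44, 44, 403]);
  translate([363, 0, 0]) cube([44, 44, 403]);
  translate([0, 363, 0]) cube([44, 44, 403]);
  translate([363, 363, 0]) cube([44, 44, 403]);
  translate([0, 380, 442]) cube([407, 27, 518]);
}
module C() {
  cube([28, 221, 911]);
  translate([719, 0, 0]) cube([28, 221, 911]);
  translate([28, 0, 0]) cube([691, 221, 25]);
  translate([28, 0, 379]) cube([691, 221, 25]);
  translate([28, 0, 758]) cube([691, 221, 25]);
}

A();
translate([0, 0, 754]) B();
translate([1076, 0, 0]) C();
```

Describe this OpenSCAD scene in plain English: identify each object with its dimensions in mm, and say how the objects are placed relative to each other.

A is a table: top 846 mm (x) × 945 mm (y), 44 mm thick, upper face at z = 754 mm, on four round legs of 68 mm diameter, each leg's bounding box inset 52 mm from the nearest pair of top edges, running from z = 0 to the bottom of the top.

B is a chair: 407×407 mm seat, 39 mm thick, top at z = 442 mm, on four 44 mm square corner legs flush with the seat edges. A 27 mm thick backrest slab spans the full seat width, extending 518 mm above the seat top, its back face flush with the seat's +y edge.

C is an open bookshelf. Two side panels, each 28 mm thick, 221 mm deep and 911 mm tall, stand 747 mm apart (outside-to-outside). Between them sit 3 shelves, each 25 mm thick and 221 mm deep, spanning the full gap between the sides. The bottom shelf rests on the floor (its underside at z = 0) and the clear gap between one shelf's top and the next shelf's underside is 354 mm.

The chair is on top of the table. The bookshelf is on the floor beside the table on its +x side.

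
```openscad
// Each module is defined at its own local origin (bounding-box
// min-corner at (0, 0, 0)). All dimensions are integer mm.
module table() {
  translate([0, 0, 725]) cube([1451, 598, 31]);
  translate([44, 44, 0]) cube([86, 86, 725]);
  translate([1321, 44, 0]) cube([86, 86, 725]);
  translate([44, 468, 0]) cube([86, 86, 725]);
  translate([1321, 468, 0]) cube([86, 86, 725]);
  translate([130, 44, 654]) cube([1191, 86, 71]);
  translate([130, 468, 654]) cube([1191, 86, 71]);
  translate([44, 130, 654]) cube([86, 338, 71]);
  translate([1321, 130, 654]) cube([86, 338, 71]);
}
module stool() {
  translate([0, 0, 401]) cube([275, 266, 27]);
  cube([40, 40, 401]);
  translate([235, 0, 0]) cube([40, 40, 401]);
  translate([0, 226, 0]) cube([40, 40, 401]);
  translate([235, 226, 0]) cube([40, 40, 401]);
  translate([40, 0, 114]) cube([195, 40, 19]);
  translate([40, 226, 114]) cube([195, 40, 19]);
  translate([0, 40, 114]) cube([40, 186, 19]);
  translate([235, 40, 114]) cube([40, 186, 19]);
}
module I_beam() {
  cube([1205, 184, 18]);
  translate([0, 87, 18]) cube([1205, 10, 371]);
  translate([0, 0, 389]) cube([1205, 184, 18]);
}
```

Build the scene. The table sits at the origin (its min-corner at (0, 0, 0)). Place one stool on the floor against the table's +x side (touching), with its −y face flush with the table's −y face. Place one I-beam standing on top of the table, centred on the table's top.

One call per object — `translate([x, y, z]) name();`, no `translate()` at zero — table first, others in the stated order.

table();
translate([1451, 0, 0]) stool();
translate([123, 207, 756]) I_beam();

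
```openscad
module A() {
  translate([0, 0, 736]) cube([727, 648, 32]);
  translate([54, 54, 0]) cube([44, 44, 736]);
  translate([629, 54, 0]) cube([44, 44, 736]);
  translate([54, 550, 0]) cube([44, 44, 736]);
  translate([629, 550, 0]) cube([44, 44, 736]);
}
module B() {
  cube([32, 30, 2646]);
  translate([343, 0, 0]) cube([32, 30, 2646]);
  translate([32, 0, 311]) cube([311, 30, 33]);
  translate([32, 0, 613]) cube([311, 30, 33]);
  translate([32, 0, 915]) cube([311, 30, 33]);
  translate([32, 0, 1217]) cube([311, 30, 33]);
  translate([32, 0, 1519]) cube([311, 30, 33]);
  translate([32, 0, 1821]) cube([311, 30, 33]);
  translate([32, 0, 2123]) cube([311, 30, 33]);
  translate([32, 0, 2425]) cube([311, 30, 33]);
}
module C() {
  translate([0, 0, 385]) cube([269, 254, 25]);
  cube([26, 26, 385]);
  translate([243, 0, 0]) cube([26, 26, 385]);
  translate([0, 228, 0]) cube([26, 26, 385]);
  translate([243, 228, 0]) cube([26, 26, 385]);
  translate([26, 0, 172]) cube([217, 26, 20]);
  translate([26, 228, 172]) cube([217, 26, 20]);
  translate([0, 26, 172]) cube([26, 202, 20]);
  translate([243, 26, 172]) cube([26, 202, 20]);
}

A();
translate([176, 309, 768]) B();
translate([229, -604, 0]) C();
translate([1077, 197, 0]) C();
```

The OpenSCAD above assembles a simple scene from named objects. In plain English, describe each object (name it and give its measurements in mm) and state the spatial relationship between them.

A is a table with a 727×648 mm rectangular top, 32 mm thick, top surface at z = 768 mm, supported by four 44×44 mm square legs, each inset 54 mm from the nearest pair of top edges, running from the floor.

B is a wooden ladder with two side rails of 32×30 mm section and 2646 mm height, set 375 mm apart overall. Between them run 8 rectangular rungs (30 mm deep, 33 mm thick), front faces flush with the rails' −y face. The bottom of the first rung is 311 mm above the floor and each subsequent rung is 302 mm higher than the one below.

C is a simple wooden stool: a rectangular seat 269 mm (x) by 254 mm (y), 25 mm thick, top face at z = 410 mm, on four square legs, each 26×26 mm in cross-section. The legs rest on z = 0, each flush with a corner of the seat. Four stretchers, 26 mm wide and 20 mm tall, connect adjacent legs with their undersides at z = 172 mm, each running between the inner faces of the legs it joins and aligned with the legs' outer faces on the other axis.

The ladder is on top of the table, centred. Two stools sit around the table at the −y, +x sides.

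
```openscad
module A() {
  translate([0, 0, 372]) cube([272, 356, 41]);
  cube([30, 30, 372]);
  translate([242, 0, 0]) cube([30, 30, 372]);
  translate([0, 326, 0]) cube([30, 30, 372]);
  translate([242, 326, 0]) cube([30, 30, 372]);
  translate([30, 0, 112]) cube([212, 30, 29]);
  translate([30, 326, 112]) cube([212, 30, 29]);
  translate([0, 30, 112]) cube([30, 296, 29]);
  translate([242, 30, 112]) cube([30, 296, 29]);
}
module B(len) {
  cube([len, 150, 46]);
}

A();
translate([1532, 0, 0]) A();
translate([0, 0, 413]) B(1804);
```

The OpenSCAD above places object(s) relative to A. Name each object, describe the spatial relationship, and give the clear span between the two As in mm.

A is a stool. B is a beam. A beam spans the tops of two stools. The clear span between the two stools is 1260 mm.

Second stool starts at x = 1532; first ends at x = 272; clear span = 1532 − 272 = 1260 mm.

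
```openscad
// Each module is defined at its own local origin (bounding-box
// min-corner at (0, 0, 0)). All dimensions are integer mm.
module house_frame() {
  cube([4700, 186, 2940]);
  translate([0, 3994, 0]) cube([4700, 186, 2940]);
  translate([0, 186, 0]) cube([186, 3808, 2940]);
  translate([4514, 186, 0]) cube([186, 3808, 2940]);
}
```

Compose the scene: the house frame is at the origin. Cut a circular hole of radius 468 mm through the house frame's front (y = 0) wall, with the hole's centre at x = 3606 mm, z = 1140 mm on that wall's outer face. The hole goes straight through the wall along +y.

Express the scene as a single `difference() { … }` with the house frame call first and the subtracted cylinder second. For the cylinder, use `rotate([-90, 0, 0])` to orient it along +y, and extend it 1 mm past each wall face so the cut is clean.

difference() {
  house_frame();
  translate([3606, -1, 1140]) rotate([-90, 0, 0]) cylinder(h = 188, r = 468);
}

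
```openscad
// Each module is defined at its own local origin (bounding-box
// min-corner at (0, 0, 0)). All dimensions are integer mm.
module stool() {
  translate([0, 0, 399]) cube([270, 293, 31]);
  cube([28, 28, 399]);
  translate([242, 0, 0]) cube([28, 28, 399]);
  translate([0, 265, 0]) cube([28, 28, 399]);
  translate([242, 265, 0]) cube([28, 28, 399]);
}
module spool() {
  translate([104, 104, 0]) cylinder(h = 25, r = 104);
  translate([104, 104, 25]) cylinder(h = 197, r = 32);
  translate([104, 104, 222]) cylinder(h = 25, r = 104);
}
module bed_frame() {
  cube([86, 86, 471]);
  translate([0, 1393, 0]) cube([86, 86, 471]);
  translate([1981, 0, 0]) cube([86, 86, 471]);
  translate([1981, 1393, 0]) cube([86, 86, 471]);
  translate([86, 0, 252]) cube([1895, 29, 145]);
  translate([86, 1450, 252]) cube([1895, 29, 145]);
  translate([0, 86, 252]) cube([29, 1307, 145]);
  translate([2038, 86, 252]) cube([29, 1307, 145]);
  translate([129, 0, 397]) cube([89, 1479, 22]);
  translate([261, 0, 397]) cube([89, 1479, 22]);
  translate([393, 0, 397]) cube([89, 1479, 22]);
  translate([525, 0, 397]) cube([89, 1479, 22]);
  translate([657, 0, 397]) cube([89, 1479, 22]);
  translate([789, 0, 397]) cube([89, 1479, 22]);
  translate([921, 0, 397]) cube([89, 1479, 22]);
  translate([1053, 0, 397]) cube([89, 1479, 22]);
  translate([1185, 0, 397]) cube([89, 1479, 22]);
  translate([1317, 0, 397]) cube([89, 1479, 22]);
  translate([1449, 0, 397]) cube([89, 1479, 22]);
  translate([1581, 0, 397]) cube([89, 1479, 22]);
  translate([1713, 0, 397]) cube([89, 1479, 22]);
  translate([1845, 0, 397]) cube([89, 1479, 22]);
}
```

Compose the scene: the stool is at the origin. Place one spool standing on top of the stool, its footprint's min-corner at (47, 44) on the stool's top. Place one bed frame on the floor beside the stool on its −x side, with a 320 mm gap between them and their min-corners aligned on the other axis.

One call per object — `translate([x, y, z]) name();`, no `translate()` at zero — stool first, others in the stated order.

stool();
translate([47, 44, 430]) spool();
translate([-2387, 0, 0]) bed_frame();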